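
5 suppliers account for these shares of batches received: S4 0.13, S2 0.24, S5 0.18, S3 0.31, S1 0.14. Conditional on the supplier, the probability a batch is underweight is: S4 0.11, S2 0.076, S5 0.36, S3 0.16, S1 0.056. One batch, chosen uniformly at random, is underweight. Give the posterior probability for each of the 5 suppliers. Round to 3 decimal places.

Unnormalized posteriors (prior × likelihood):
  S4: 0.13 × 0.11 = 0.0143
  S2: 0.24 × 0.076 = 0.01824
  S5: 0.18 × 0.36 = 0.0648
  S3: 0.31 × 0.16 = 0.0496
  S1: 0.14 × 0.056 = 0.00784
Total = 0.15478.
P(S4 | underweight) = 0.0143/0.15478 ≈ 0.092
P(S2 | underweight) = 0.01824/0.15478 ≈ 0.118
P(S5 | underweight) = 0.0648/0.15478 ≈ 0.419
P(S3 | underweight) = 0.0496/0.15478 ≈ 0.320
P(S1 | underweight) = 0.00784/0.15478 ≈ 0.051
(Check: 0.092+0.118+0.419+0.320+0.051 = 1.000.)

S4 0.092, S2 0.118, S5 0.419, S3 0.320, S1 0.051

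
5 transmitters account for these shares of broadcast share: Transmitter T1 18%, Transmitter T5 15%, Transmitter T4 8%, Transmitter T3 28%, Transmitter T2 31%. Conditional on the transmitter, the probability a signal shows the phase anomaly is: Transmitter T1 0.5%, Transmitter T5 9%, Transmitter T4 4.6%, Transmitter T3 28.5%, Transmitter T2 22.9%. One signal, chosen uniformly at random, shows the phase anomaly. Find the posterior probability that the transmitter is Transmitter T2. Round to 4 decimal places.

0.4204

Prior × likelihood for each hypothesis:
  Transmitter T1: 0.18 × 0.005 = 0.0009
  Transmitter T5: 0.15 × 0.09 = 0.0135
  Transmitter T4: 0.08 × 0.046 = 0.00368
  Transmitter T3: 0.28 × 0.285 = 0.0798
  Transmitter T2: 0.31 × 0.229 = 0.07099
Total = 0.16887.
P(Transmitter T2 | evidence) = 0.07099 / 0.16887 ≈ 0.4204.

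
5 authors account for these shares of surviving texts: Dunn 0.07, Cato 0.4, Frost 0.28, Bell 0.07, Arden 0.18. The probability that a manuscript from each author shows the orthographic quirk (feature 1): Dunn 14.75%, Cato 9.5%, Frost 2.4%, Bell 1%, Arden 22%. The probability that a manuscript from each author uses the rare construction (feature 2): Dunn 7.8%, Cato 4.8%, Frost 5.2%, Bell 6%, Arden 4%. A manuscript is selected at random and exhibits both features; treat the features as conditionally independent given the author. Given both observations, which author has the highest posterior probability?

Unnormalized posteriors (prior × likelihood):
  Dunn: 0.07 × 0.1475 × 0.078 = 0.00080535
  Cato: 0.4 × 0.095 × 0.048 = 0.001824
  Frost: 0.28 × 0.024 × 0.052 = 0.00034944
  Bell: 0.07 × 0.01 × 0.06 = 0.000042
  Arden: 0.18 × 0.22 × 0.04 = 0.001584
Sum = 0.00460479.
Largest term belongs to Cato, so Cato is most probable.

Cato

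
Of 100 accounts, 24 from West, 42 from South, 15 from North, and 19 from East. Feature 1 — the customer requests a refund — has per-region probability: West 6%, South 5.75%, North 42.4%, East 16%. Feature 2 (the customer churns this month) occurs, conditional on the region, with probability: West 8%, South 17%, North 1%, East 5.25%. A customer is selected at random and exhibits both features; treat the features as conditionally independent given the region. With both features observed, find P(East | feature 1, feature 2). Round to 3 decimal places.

Compute prior × likelihood for every hypothesis:
  West: 0.24 × 0.06 × 0.08 = 0.001152
  South: 0.42 × 0.0575 × 0.17 = 0.0041055
  North: 0.15 × 0.424 × 0.01 = 0.000636
  East: 0.19 × 0.16 × 0.0525 = 0.001596
Normalizing constant = 0.0074895.
P(East | evidence) = 0.001596 / 0.0074895 ≈ 0.213.

0.213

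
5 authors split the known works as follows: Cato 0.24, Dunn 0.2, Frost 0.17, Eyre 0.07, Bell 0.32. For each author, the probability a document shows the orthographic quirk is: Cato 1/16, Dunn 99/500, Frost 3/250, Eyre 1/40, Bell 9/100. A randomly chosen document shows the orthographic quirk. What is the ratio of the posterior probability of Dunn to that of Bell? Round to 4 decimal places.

Compute prior × likelihood for every hypothesis:
  Cato: 0.24 × 0.0625 = 0.015
  Dunn: 0.2 × 0.198 = 0.0396
  Frost: 0.17 × 0.012 = 0.00204
  Eyre: 0.07 × 0.025 = 0.00175
  Bell: 0.32 × 0.09 = 0.0288
Normalizing constant = 0.08719.
The ratio is 0.0396 / 0.0288 (the normalizer cancels) = 1.3750.

1.3750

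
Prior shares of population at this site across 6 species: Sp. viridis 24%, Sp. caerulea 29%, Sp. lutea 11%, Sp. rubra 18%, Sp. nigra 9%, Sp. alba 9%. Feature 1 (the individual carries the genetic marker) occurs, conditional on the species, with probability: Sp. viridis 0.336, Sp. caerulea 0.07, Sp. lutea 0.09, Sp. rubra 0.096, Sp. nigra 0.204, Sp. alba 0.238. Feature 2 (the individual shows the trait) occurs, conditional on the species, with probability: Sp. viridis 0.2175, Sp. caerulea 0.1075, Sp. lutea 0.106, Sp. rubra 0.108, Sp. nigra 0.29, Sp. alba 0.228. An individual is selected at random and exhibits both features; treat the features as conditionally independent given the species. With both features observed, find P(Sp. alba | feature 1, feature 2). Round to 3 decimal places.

0.149

Compute prior × likelihood for every hypothesis:
  Sp. viridis: 0.24 × 0.336 × 0.2175 = 0.0175392
  Sp. caerulea: 0.29 × 0.07 × 0.1075 = 0.00218225
  Sp. lutea: 0.11 × 0.09 × 0.106 = 0.0010494
  Sp. rubra: 0.18 × 0.096 × 0.108 = 0.00186624
  Sp. nigra: 0.09 × 0.204 × 0.29 = 0.0053244
  Sp. alba: 0.09 × 0.238 × 0.228 = 0.00488376
Normalizing constant = 0.03284525.
P(Sp. alba | evidence) = 0.00488376 / 0.03284525 ≈ 0.149.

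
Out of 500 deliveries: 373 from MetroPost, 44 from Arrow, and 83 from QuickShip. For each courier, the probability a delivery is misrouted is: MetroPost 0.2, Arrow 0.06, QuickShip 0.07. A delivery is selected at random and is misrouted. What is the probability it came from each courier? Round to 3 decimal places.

MetroPost 0.898, Arrow 0.032, QuickShip 0.070

Prior × likelihood for each hypothesis:
  MetroPost: 0.746 × 0.2 = 0.1492
  Arrow: 0.088 × 0.06 = 0.00528
  QuickShip: 0.166 × 0.07 = 0.01162
Total = 0.1661.
P(MetroPost | misrouted) = 0.1492/0.1661 ≈ 0.898
P(Arrow | misrouted) = 0.00528/0.1661 ≈ 0.032
P(QuickShip | misrouted) = 0.01162/0.1661 ≈ 0.070
(Check: 0.898+0.032+0.070 = 1.000.)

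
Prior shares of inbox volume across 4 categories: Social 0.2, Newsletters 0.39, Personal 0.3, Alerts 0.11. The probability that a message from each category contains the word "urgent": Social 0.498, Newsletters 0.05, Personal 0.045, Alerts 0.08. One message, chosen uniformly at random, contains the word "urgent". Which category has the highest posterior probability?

Social

Compute prior × likelihood for every hypothesis:
  Social: 0.2 × 0.498 = 0.0996
  Newsletters: 0.39 × 0.05 = 0.0195
  Personal: 0.3 × 0.045 = 0.0135
  Alerts: 0.11 × 0.08 = 0.0088
Normalizing constant = 0.1414.
Largest term belongs to Social, so Social is most probable.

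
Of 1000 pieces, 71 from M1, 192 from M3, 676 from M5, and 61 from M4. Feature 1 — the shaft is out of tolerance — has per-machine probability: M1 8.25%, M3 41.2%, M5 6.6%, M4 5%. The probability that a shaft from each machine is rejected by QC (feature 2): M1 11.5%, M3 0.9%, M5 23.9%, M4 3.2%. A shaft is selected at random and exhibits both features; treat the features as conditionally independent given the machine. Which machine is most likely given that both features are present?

Unnormalized posteriors (prior × likelihood):
  M1: 0.071 × 0.0825 × 0.115 = 0.0006736125
  M3: 0.192 × 0.412 × 0.009 = 0.000711936
  M5: 0.676 × 0.066 × 0.239 = 0.010663224
  M4: 0.061 × 0.05 × 0.032 = 0.0000976
Total = 0.0121463725.
Largest term belongs to M5, so M5 is most probable.

M5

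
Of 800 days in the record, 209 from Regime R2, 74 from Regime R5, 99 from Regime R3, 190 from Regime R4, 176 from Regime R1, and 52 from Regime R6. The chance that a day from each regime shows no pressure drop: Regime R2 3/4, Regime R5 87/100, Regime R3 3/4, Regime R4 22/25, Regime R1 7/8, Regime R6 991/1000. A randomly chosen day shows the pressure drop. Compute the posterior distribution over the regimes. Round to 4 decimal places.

Regime R2 0.3962, Regime R5 0.0729, Regime R3 0.1877, Regime R4 0.1729, Regime R1 0.1668, Regime R6 0.0035

Taking complements, P(drop | each) = Regime R2 0.25, Regime R5 0.13, Regime R3 0.25, Regime R4 0.12, Regime R1 0.125, Regime R6 0.009.
Unnormalized posteriors (prior × likelihood):
  Regime R2: 0.26125 × 0.25 = 0.0653125
  Regime R5: 0.0925 × 0.13 = 0.012025
  Regime R3: 0.12375 × 0.25 = 0.0309375
  Regime R4: 0.2375 × 0.12 = 0.0285
  Regime R1: 0.22 × 0.125 = 0.0275
  Regime R6: 0.065 × 0.009 = 0.000585
Sum = 0.16486.
P(Regime R2 | drop) = 0.0653125/0.16486 ≈ 0.3962
P(Regime R5 | drop) = 0.012025/0.16486 ≈ 0.0729
P(Regime R3 | drop) = 0.0309375/0.16486 ≈ 0.1877
P(Regime R4 | drop) = 0.0285/0.16486 ≈ 0.1729
P(Regime R1 | drop) = 0.0275/0.16486 ≈ 0.1668
P(Regime R6 | drop) = 0.000585/0.16486 ≈ 0.0035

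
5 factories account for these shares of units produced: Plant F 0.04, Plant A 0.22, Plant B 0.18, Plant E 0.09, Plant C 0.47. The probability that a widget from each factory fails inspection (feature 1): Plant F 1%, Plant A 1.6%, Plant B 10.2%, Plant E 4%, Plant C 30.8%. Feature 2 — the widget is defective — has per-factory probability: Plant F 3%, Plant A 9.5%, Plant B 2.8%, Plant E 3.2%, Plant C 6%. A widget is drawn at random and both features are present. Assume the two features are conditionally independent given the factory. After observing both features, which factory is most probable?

Plant C

Unnormalized posteriors (prior × likelihood):
  Plant F: 0.04 × 0.01 × 0.03 = 0.000012
  Plant A: 0.22 × 0.016 × 0.095 = 0.0003344
  Plant B: 0.18 × 0.102 × 0.028 = 0.00051408
  Plant E: 0.09 × 0.04 × 0.032 = 0.0001152
  Plant C: 0.47 × 0.308 × 0.06 = 0.0086856
Total = 0.00966128.
Largest term belongs to Plant C, so Plant C is most probable.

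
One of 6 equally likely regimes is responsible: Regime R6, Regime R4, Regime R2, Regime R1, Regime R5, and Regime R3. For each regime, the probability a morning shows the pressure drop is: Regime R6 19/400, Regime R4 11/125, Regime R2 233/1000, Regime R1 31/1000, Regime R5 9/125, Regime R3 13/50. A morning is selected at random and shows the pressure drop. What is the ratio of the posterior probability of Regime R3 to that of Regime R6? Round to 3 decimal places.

Since the prior is uniform, the posterior is proportional to the likelihood:
  Regime R6: 0.0475
  Regime R4: 0.088
  Regime R2: 0.233
  Regime R1: 0.031
  Regime R5: 0.072
  Regime R3: 0.26
Normalizing constant = 0.7315.
The ratio is 0.26 / 0.0475 (the normalizer cancels) = 5.474.

5.474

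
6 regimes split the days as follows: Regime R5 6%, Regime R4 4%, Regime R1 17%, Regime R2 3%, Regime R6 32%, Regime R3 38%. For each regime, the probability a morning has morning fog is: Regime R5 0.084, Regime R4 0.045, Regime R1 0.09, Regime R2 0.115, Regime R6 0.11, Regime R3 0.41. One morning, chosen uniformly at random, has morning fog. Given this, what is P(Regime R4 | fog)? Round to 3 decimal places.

0.008

Unnormalized posteriors (prior × likelihood):
  Regime R5: 0.06 × 0.084 = 0.00504
  Regime R4: 0.04 × 0.045 = 0.0018
  Regime R1: 0.17 × 0.09 = 0.0153
  Regime R2: 0.03 × 0.115 = 0.00345
  Regime R6: 0.32 × 0.11 = 0.0352
  Regime R3: 0.38 × 0.41 = 0.1558
Total = 0.21659.
P(Regime R4 | evidence) = 0.0018 / 0.21659 ≈ 0.008.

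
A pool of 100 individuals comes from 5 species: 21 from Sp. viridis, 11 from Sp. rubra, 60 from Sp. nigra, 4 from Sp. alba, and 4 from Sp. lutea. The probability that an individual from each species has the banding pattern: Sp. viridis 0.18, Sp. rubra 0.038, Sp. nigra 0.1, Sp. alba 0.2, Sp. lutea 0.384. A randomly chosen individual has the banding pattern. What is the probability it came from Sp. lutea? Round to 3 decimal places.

0.123

Compute prior × likelihood for every hypothesis:
  Sp. viridis: 0.21 × 0.18 = 0.0378
  Sp. rubra: 0.11 × 0.038 = 0.00418
  Sp. nigra: 0.6 × 0.1 = 0.06
  Sp. alba: 0.04 × 0.2 = 0.008
  Sp. lutea: 0.04 × 0.384 = 0.01536
Sum = 0.12534.
P(Sp. lutea | evidence) = 0.01536 / 0.12534 ≈ 0.123.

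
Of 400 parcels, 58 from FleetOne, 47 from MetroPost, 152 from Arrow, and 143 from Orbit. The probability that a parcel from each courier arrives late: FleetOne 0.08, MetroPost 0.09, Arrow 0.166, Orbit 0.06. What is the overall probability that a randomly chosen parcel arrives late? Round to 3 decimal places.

0.107

Prior × likelihood for each hypothesis:
  FleetOne: 0.145 × 0.08 = 0.0116
  MetroPost: 0.1175 × 0.09 = 0.010575
  Arrow: 0.38 × 0.166 = 0.06308
  Orbit: 0.3575 × 0.06 = 0.02145
P(late) = 0.0116 + 0.010575 + 0.06308 + 0.02145 = 0.106705 → 0.107.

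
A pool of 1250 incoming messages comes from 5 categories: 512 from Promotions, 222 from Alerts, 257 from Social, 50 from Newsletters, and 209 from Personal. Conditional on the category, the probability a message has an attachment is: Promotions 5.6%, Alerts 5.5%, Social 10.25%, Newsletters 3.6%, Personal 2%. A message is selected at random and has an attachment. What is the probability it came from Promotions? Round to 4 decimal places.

Unnormalized posteriors (prior × likelihood):
  Promotions: 0.4096 × 0.056 = 0.0229376
  Alerts: 0.1776 × 0.055 = 0.009768
  Social: 0.2056 × 0.1025 = 0.021074
  Newsletters: 0.04 × 0.036 = 0.00144
  Personal: 0.1672 × 0.02 = 0.003344
Normalizing constant = 0.0585636.
P(Promotions | evidence) = 0.0229376 / 0.0585636 ≈ 0.3917.

0.3917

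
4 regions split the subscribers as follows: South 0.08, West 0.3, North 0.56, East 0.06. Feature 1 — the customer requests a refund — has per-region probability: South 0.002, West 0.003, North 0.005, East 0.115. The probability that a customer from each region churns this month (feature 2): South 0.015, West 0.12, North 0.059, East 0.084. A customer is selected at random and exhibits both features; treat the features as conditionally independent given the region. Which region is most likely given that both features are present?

East

Unnormalized posteriors (prior × likelihood):
  South: 0.08 × 0.002 × 0.015 = 0.0000024
  West: 0.3 × 0.003 × 0.12 = 0.000108
  North: 0.56 × 0.005 × 0.059 = 0.0001652
  East: 0.06 × 0.115 × 0.084 = 0.0005796
Normalizing constant = 0.0008552.
Largest term belongs to East, so East is most probable.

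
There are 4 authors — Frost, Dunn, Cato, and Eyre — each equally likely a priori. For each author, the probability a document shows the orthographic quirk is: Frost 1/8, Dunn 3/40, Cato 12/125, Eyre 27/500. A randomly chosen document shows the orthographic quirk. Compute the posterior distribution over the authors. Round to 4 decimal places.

Frost 0.3571, Dunn 0.2143, Cato 0.2743, Eyre 0.1543

Since the prior is uniform, the posterior is proportional to the likelihood:
  Frost: 0.125
  Dunn: 0.075
  Cato: 0.096
  Eyre: 0.054
Sum = 0.35.
P(Frost | quirk) = 0.125/0.35 ≈ 0.3571
P(Dunn | quirk) = 0.075/0.35 ≈ 0.2143
P(Cato | quirk) = 0.096/0.35 ≈ 0.2743
P(Eyre | quirk) = 0.054/0.35 ≈ 0.1543
(Check: 0.3571+0.2143+0.2743+0.1543 = 1.0000.)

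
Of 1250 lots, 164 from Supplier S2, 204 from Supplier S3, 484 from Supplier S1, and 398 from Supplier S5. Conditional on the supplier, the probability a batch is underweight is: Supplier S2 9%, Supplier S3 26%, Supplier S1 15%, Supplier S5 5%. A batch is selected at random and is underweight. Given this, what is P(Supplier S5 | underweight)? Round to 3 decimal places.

Compute prior × likelihood for every hypothesis:
  Supplier S2: 0.1312 × 0.09 = 0.011808
  Supplier S3: 0.1632 × 0.26 = 0.042432
  Supplier S1: 0.3872 × 0.15 = 0.05808
  Supplier S5: 0.3184 × 0.05 = 0.01592
Total = 0.12824.
P(Supplier S5 | evidence) = 0.01592 / 0.12824 ≈ 0.124.

0.124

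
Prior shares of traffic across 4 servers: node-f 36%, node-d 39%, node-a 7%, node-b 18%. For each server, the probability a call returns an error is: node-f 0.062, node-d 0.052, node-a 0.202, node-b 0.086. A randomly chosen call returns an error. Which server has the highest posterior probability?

Unnormalized posteriors (prior × likelihood):
  node-f: 0.36 × 0.062 = 0.02232
  node-d: 0.39 × 0.052 = 0.02028
  node-a: 0.07 × 0.202 = 0.01414
  node-b: 0.18 × 0.086 = 0.01548
Sum = 0.07222.
Largest term belongs to node-f, so node-f is most probable.

node-f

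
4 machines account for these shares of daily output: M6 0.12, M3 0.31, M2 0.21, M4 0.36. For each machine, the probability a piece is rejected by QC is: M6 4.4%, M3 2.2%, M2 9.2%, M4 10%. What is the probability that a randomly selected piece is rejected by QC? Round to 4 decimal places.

By Bayes' rule, posterior ∝ prior × likelihood:
  M6: 0.12 × 0.044 = 0.00528
  M3: 0.31 × 0.022 = 0.00682
  M2: 0.21 × 0.092 = 0.01932
  M4: 0.36 × 0.1 = 0.036
P(rejected) = 0.00528 + 0.00682 + 0.01932 + 0.036 = 0.06742 → 0.0674.

0.0674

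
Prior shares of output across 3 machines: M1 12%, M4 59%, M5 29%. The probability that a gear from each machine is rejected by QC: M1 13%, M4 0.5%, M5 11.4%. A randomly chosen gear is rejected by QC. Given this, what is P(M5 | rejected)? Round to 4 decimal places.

Prior × likelihood for each hypothesis:
  M1: 0.12 × 0.13 = 0.0156
  M4: 0.59 × 0.005 = 0.00295
  M5: 0.29 × 0.114 = 0.03306
Total = 0.05161.
P(M5 | evidence) = 0.03306 / 0.05161 ≈ 0.6406.

0.6406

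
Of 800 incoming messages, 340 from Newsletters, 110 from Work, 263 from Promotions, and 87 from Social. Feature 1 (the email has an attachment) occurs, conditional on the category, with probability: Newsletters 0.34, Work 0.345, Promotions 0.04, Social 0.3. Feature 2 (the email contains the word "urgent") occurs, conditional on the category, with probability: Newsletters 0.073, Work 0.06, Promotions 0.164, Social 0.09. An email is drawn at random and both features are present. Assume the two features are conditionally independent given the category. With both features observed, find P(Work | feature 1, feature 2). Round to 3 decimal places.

0.154

Prior × likelihood for each hypothesis:
  Newsletters: 0.425 × 0.34 × 0.073 = 0.0105485
  Work: 0.1375 × 0.345 × 0.06 = 0.00284625
  Promotions: 0.32875 × 0.04 × 0.164 = 0.0021566
  Social: 0.10875 × 0.3 × 0.09 = 0.00293625
Normalizing constant = 0.0184876.
P(Work | evidence) = 0.00284625 / 0.0184876 ≈ 0.154.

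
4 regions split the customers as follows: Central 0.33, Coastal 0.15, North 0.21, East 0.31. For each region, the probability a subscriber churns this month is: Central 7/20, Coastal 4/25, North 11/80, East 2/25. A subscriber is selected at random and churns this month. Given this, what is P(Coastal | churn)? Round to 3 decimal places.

0.124

Unnormalized posteriors (prior × likelihood):
  Central: 0.33 × 0.35 = 0.1155
  Coastal: 0.15 × 0.16 = 0.024
  North: 0.21 × 0.1375 = 0.028875
  East: 0.31 × 0.08 = 0.0248
Sum = 0.193175.
P(Coastal | evidence) = 0.024 / 0.193175 ≈ 0.124.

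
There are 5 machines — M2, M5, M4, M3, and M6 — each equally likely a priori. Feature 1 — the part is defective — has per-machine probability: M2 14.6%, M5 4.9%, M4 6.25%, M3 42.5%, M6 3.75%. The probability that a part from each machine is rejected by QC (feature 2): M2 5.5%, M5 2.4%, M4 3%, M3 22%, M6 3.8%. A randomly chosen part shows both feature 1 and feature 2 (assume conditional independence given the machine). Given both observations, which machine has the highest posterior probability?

M3

Since the prior is uniform, the posterior is proportional to the likelihood:
  M2: 0.146 × 0.055 = 0.00803
  M5: 0.049 × 0.024 = 0.001176
  M4: 0.0625 × 0.03 = 0.001875
  M3: 0.425 × 0.22 = 0.0935
  M6: 0.0375 × 0.038 = 0.001425
Sum = 0.106006.
Largest term belongs to M3, so M3 is most probable.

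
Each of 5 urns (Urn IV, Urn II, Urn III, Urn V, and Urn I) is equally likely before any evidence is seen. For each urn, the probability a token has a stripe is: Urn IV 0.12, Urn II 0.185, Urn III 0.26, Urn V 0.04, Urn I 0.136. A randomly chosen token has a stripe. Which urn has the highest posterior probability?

With a uniform prior (1/5 each), posterior ∝ likelihood:
  Urn IV: 0.12
  Urn II: 0.185
  Urn III: 0.26
  Urn V: 0.04
  Urn I: 0.136
Normalizing constant = 0.741.
Largest term belongs to Urn III, so Urn III is most probable.

Urn III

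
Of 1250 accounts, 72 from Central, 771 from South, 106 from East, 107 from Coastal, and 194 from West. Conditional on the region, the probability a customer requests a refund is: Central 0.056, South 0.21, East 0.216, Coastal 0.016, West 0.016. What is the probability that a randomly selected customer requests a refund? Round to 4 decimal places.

0.1549

By Bayes' rule, posterior ∝ prior × likelihood:
  Central: 0.0576 × 0.056 = 0.0032256
  South: 0.6168 × 0.21 = 0.129528
  East: 0.0848 × 0.216 = 0.0183168
  Coastal: 0.0856 × 0.016 = 0.0013696
  West: 0.1552 × 0.016 = 0.0024832
P(refund) = 0.0032256 + 0.129528 + 0.0183168 + 0.0013696 + 0.0024832 = 0.1549232 → 0.1549.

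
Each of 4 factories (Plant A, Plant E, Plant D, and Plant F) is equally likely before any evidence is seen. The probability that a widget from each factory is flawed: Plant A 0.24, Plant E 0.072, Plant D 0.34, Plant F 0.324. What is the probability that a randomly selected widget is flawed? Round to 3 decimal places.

0.244

With a uniform prior (1/4 each), posterior ∝ likelihood:
  Plant A: 0.24
  Plant E: 0.072
  Plant D: 0.34
  Plant F: 0.324
P(flawed) = (1/4) × (0.24 + 0.072 + 0.34 + 0.324) = 0.976/4 ≈ 0.244.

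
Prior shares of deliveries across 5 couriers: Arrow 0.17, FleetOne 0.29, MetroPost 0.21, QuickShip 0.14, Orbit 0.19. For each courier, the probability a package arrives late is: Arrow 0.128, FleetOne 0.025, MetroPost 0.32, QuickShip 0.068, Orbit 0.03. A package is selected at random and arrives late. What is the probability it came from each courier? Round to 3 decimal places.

Prior × likelihood for each hypothesis:
  Arrow: 0.17 × 0.128 = 0.02176
  FleetOne: 0.29 × 0.025 = 0.00725
  MetroPost: 0.21 × 0.32 = 0.0672
  QuickShip: 0.14 × 0.068 = 0.00952
  Orbit: 0.19 × 0.03 = 0.0057
Normalizing constant = 0.11143.
P(Arrow | late) = 0.02176/0.11143 ≈ 0.195
P(FleetOne | late) = 0.00725/0.11143 ≈ 0.065
P(MetroPost | late) = 0.0672/0.11143 ≈ 0.603
P(QuickShip | late) = 0.00952/0.11143 ≈ 0.085
P(Orbit | late) = 0.0057/0.11143 ≈ 0.051
(Check: 0.195+0.065+0.603+0.085+0.051 = 0.999.)

Arrow 0.195, FleetOne 0.065, MetroPost 0.603, QuickShip 0.085, Orbit 0.051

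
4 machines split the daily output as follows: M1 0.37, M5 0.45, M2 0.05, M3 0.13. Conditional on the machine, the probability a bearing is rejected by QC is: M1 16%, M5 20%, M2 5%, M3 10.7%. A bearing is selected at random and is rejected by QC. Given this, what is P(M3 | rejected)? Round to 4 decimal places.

Unnormalized posteriors (prior × likelihood):
  M1: 0.37 × 0.16 = 0.0592
  M5: 0.45 × 0.2 = 0.09
  M2: 0.05 × 0.05 = 0.0025
  M3: 0.13 × 0.107 = 0.01391
Normalizing constant = 0.16561.
P(M3 | evidence) = 0.01391 / 0.16561 ≈ 0.0840.

0.0840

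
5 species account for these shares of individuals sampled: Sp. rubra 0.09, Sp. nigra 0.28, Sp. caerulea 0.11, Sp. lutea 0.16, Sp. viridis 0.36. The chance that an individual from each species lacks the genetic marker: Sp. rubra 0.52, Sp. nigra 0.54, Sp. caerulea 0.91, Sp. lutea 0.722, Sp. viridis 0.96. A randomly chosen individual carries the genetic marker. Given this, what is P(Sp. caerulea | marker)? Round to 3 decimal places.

Taking complements, P(marker | each) = Sp. rubra 0.48, Sp. nigra 0.46, Sp. caerulea 0.09, Sp. lutea 0.278, Sp. viridis 0.04.
Compute prior × likelihood for every hypothesis:
  Sp. rubra: 0.09 × 0.48 = 0.0432
  Sp. nigra: 0.28 × 0.46 = 0.1288
  Sp. caerulea: 0.11 × 0.09 = 0.0099
  Sp. lutea: 0.16 × 0.278 = 0.04448
  Sp. viridis: 0.36 × 0.04 = 0.0144
Normalizing constant = 0.24078.
P(Sp. caerulea | evidence) = 0.0099 / 0.24078 ≈ 0.041.

0.041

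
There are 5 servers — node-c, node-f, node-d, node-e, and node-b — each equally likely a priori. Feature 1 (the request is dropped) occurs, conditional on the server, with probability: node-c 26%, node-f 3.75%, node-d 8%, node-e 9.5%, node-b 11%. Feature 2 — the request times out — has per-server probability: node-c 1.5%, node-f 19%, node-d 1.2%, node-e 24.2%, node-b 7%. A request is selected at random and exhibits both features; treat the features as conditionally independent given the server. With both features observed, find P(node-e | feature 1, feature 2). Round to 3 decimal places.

0.539

Since the prior is uniform, the posterior is proportional to the likelihood:
  node-c: 0.26 × 0.015 = 0.0039
  node-f: 0.0375 × 0.19 = 0.007125
  node-d: 0.08 × 0.012 = 0.00096
  node-e: 0.095 × 0.242 = 0.02299
  node-b: 0.11 × 0.07 = 0.0077
Sum = 0.042675.
P(node-e | evidence) = 0.02299 / 0.042675 ≈ 0.539.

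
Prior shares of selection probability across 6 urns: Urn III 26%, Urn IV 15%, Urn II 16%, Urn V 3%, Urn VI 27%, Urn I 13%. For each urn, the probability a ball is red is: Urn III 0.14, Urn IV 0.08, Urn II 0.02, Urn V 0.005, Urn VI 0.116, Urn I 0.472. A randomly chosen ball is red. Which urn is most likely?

Prior × likelihood for each hypothesis:
  Urn III: 0.26 × 0.14 = 0.0364
  Urn IV: 0.15 × 0.08 = 0.012
  Urn II: 0.16 × 0.02 = 0.0032
  Urn V: 0.03 × 0.005 = 0.00015
  Urn VI: 0.27 × 0.116 = 0.03132
  Urn I: 0.13 × 0.472 = 0.06136
Sum = 0.14443.
Largest term belongs to Urn I, so Urn I is most probable.

Urn I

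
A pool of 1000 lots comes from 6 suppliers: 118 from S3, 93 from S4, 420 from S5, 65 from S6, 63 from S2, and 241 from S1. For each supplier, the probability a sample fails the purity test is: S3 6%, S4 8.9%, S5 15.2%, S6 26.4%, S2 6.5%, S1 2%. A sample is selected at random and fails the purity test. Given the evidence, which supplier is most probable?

S5

Prior × likelihood for each hypothesis:
  S3: 0.118 × 0.06 = 0.00708
  S4: 0.093 × 0.089 = 0.008277
  S5: 0.42 × 0.152 = 0.06384
  S6: 0.065 × 0.264 = 0.01716
  S2: 0.063 × 0.065 = 0.004095
  S1: 0.241 × 0.02 = 0.00482
Sum = 0.105272.
Largest term belongs to S5, so S5 is most probable.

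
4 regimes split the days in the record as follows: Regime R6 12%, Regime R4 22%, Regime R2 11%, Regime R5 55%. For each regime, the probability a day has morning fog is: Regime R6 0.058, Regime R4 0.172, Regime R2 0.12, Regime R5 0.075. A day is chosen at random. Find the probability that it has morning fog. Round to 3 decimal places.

Unnormalized posteriors (prior × likelihood):
  Regime R6: 0.12 × 0.058 = 0.00696
  Regime R4: 0.22 × 0.172 = 0.03784
  Regime R2: 0.11 × 0.12 = 0.0132
  Regime R5: 0.55 × 0.075 = 0.04125
P(fog) = 0.00696 + 0.03784 + 0.0132 + 0.04125 = 0.09925 → 0.099.

0.099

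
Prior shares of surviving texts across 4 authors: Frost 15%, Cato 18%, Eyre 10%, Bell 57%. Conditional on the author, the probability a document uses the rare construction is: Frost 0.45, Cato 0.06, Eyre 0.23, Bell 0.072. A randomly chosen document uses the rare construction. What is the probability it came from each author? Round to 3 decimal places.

Prior × likelihood for each hypothesis:
  Frost: 0.15 × 0.45 = 0.0675
  Cato: 0.18 × 0.06 = 0.0108
  Eyre: 0.1 × 0.23 = 0.023
  Bell: 0.57 × 0.072 = 0.04104
Normalizing constant = 0.14234.
P(Frost | rare-form) = 0.0675/0.14234 ≈ 0.474
P(Cato | rare-form) = 0.0108/0.14234 ≈ 0.076
P(Eyre | rare-form) = 0.023/0.14234 ≈ 0.162
P(Bell | rare-form) = 0.04104/0.14234 ≈ 0.288

Frost 0.474, Cato 0.076, Eyre 0.162, Bell 0.288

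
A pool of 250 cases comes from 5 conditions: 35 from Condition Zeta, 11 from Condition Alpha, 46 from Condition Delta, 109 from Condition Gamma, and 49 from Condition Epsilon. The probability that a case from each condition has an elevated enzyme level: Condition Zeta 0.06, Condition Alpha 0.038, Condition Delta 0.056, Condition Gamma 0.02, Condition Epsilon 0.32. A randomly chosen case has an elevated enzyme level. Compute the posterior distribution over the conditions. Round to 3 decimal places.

Condition Zeta 0.091, Condition Alpha 0.018, Condition Delta 0.112, Condition Gamma 0.095, Condition Epsilon 0.683

Prior × likelihood for each hypothesis:
  Condition Zeta: 0.14 × 0.06 = 0.0084
  Condition Alpha: 0.044 × 0.038 = 0.001672
  Condition Delta: 0.184 × 0.056 = 0.010304
  Condition Gamma: 0.436 × 0.02 = 0.00872
  Condition Epsilon: 0.196 × 0.32 = 0.06272
Total = 0.091816.
P(Condition Zeta | elevated) = 0.0084/0.091816 ≈ 0.091
P(Condition Alpha | elevated) = 0.001672/0.091816 ≈ 0.018
P(Condition Delta | elevated) = 0.010304/0.091816 ≈ 0.112
P(Condition Gamma | elevated) = 0.00872/0.091816 ≈ 0.095
P(Condition Epsilon | elevated) = 0.06272/0.091816 ≈ 0.683
(Check: 0.091+0.018+0.112+0.095+0.683 = 0.999.)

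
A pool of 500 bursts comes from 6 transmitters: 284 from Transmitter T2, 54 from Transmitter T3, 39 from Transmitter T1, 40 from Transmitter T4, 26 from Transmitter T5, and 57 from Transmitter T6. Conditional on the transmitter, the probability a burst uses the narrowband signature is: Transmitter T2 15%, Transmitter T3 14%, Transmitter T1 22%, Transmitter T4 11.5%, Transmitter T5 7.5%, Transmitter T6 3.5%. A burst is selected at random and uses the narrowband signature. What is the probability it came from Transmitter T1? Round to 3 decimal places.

Compute prior × likelihood for every hypothesis:
  Transmitter T2: 0.568 × 0.15 = 0.0852
  Transmitter T3: 0.108 × 0.14 = 0.01512
  Transmitter T1: 0.078 × 0.22 = 0.01716
  Transmitter T4: 0.08 × 0.115 = 0.0092
  Transmitter T5: 0.052 × 0.075 = 0.0039
  Transmitter T6: 0.114 × 0.035 = 0.00399
Total = 0.13457.
P(Transmitter T1 | evidence) = 0.01716 / 0.13457 ≈ 0.128.

0.128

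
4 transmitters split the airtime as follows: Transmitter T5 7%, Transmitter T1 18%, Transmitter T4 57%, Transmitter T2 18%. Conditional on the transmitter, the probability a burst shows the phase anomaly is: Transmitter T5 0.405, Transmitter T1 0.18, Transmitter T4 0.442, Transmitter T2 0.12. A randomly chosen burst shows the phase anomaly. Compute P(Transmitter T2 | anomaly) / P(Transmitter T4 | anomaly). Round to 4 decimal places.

By Bayes' rule, posterior ∝ prior × likelihood:
  Transmitter T5: 0.07 × 0.405 = 0.02835
  Transmitter T1: 0.18 × 0.18 = 0.0324
  Transmitter T4: 0.57 × 0.442 = 0.25194
  Transmitter T2: 0.18 × 0.12 = 0.0216
Sum = 0.33429.
The ratio is 0.0216 / 0.25194 (the normalizer cancels) = 0.0857.

0.0857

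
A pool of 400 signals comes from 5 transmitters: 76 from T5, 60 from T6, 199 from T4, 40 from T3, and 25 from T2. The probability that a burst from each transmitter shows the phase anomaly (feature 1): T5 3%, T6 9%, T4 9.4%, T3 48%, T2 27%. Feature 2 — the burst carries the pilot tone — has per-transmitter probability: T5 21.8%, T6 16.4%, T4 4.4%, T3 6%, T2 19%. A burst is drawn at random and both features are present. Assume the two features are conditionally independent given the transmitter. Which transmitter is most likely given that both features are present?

T2

Compute prior × likelihood for every hypothesis:
  T5: 0.19 × 0.03 × 0.218 = 0.0012426
  T6: 0.15 × 0.09 × 0.164 = 0.002214
  T4: 0.4975 × 0.094 × 0.044 = 0.00205766
  T3: 0.1 × 0.48 × 0.06 = 0.00288
  T2: 0.0625 × 0.27 × 0.19 = 0.00320625
Normalizing constant = 0.01160051.
Largest term belongs to T2, so T2 is most probable.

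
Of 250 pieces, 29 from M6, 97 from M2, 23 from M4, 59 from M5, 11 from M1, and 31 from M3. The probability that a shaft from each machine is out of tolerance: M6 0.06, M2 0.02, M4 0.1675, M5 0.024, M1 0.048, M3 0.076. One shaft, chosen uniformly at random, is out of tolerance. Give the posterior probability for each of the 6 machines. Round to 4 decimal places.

Compute prior × likelihood for every hypothesis:
  M6: 0.116 × 0.06 = 0.00696
  M2: 0.388 × 0.02 = 0.00776
  M4: 0.092 × 0.1675 = 0.01541
  M5: 0.236 × 0.024 = 0.005664
  M1: 0.044 × 0.048 = 0.002112
  M3: 0.124 × 0.076 = 0.009424
Normalizing constant = 0.04733.
P(M6 | oversize) = 0.00696/0.04733 ≈ 0.1471
P(M2 | oversize) = 0.00776/0.04733 ≈ 0.1640
P(M4 | oversize) = 0.01541/0.04733 ≈ 0.3256
P(M5 | oversize) = 0.005664/0.04733 ≈ 0.1197
P(M1 | oversize) = 0.002112/0.04733 ≈ 0.0446
P(M3 | oversize) = 0.009424/0.04733 ≈ 0.1991
(Check: 0.1471+0.1640+0.3256+0.1197+0.0446+0.1991 = 1.0001.)

M6 0.1471, M2 0.1640, M4 0.3256, M5 0.1197, M1 0.0446, M3 0.1991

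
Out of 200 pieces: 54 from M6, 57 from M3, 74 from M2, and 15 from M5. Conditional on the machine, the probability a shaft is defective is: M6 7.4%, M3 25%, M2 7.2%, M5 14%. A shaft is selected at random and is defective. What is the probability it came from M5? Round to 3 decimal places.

Compute prior × likelihood for every hypothesis:
  M6: 0.27 × 0.074 = 0.01998
  M3: 0.285 × 0.25 = 0.07125
  M2: 0.37 × 0.072 = 0.02664
  M5: 0.075 × 0.14 = 0.0105
Normalizing constant = 0.12837.
P(M5 | evidence) = 0.0105 / 0.12837 ≈ 0.082.

0.082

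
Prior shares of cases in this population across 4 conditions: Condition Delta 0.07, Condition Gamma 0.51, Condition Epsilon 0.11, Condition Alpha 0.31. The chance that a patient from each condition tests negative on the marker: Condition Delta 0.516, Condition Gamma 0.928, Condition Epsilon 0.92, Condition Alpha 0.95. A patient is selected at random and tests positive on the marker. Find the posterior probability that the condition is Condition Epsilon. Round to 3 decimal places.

0.093

Taking complements, P(marker-positive | each) = Condition Delta 0.484, Condition Gamma 0.072, Condition Epsilon 0.08, Condition Alpha 0.05.
Prior × likelihood for each hypothesis:
  Condition Delta: 0.07 × 0.484 = 0.03388
  Condition Gamma: 0.51 × 0.072 = 0.03672
  Condition Epsilon: 0.11 × 0.08 = 0.0088
  Condition Alpha: 0.31 × 0.05 = 0.0155
Total = 0.0949.
P(Condition Epsilon | evidence) = 0.0088 / 0.0949 ≈ 0.093.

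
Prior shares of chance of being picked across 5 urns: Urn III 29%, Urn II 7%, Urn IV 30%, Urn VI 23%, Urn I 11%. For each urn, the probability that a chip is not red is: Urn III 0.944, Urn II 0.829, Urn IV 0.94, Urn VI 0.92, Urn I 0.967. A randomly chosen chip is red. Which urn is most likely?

Urn VI

Taking complements, P(red | each) = Urn III 0.056, Urn II 0.171, Urn IV 0.06, Urn VI 0.08, Urn I 0.033.
By Bayes' rule, posterior ∝ prior × likelihood:
  Urn III: 0.29 × 0.056 = 0.01624
  Urn II: 0.07 × 0.171 = 0.01197
  Urn IV: 0.3 × 0.06 = 0.018
  Urn VI: 0.23 × 0.08 = 0.0184
  Urn I: 0.11 × 0.033 = 0.00363
Total = 0.06824.
Largest term belongs to Urn VI, so Urn VI is most probable.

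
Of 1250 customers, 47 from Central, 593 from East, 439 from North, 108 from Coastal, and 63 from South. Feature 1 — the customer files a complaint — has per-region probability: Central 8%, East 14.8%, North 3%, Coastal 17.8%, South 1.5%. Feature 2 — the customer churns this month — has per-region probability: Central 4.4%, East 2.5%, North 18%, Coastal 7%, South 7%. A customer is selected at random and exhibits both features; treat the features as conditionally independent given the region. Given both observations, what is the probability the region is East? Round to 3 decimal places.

Unnormalized posteriors (prior × likelihood):
  Central: 0.0376 × 0.08 × 0.044 = 0.000132352
  East: 0.4744 × 0.148 × 0.025 = 0.00175528
  North: 0.3512 × 0.03 × 0.18 = 0.00189648
  Coastal: 0.0864 × 0.178 × 0.07 = 0.001076544
  South: 0.0504 × 0.015 × 0.07 = 0.00005292
Normalizing constant = 0.004913576.
P(East | evidence) = 0.00175528 / 0.004913576 ≈ 0.357.

0.357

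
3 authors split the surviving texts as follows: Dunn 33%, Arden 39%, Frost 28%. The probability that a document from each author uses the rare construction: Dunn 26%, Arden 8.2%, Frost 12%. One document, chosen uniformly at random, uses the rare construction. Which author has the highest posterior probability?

Dunn

Prior × likelihood for each hypothesis:
  Dunn: 0.33 × 0.26 = 0.0858
  Arden: 0.39 × 0.082 = 0.03198
  Frost: 0.28 × 0.12 = 0.0336
Total = 0.15138.
Largest term belongs to Dunn, so Dunn is most probable.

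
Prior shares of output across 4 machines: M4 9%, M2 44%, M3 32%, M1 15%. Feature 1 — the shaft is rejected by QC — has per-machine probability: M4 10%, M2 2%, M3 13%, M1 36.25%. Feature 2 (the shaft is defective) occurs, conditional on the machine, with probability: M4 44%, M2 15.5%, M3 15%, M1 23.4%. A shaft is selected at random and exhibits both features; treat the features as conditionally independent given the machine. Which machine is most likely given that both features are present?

M1

By Bayes' rule, posterior ∝ prior × likelihood:
  M4: 0.09 × 0.1 × 0.44 = 0.00396
  M2: 0.44 × 0.02 × 0.155 = 0.001364
  M3: 0.32 × 0.13 × 0.15 = 0.00624
  M1: 0.15 × 0.3625 × 0.234 = 0.01272375
Normalizing constant = 0.02428775.
Largest term belongs to M1, so M1 is most probable.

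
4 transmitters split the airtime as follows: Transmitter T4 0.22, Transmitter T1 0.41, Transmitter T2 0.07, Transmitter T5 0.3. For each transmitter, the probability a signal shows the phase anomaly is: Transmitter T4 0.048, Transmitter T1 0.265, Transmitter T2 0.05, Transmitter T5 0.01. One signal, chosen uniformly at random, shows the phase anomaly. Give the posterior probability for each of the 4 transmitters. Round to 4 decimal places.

Compute prior × likelihood for every hypothesis:
  Transmitter T4: 0.22 × 0.048 = 0.01056
  Transmitter T1: 0.41 × 0.265 = 0.10865
  Transmitter T2: 0.07 × 0.05 = 0.0035
  Transmitter T5: 0.3 × 0.01 = 0.003
Total = 0.12571.
P(Transmitter T4 | anomaly) = 0.01056/0.12571 ≈ 0.0840
P(Transmitter T1 | anomaly) = 0.10865/0.12571 ≈ 0.8643
P(Transmitter T2 | anomaly) = 0.0035/0.12571 ≈ 0.0278
P(Transmitter T5 | anomaly) = 0.003/0.12571 ≈ 0.0239

Transmitter T4 0.0840, Transmitter T1 0.8643, Transmitter T2 0.0278, Transmitter T5 0.0239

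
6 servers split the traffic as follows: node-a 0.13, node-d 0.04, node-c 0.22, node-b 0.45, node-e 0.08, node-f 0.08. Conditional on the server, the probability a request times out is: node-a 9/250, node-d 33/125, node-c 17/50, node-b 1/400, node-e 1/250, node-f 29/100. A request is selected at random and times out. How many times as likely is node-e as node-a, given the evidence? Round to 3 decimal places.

By Bayes' rule, posterior ∝ prior × likelihood:
  node-a: 0.13 × 0.036 = 0.00468
  node-d: 0.04 × 0.264 = 0.01056
  node-c: 0.22 × 0.34 = 0.0748
  node-b: 0.45 × 0.0025 = 0.001125
  node-e: 0.08 × 0.004 = 0.00032
  node-f: 0.08 × 0.29 = 0.0232
Normalizing constant = 0.114685.
The ratio is 0.00032 / 0.00468 (the normalizer cancels) = 0.068.

0.068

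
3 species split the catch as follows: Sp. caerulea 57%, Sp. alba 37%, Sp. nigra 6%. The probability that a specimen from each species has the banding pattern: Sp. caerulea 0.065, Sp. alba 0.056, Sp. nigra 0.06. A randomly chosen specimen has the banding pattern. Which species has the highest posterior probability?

By Bayes' rule, posterior ∝ prior × likelihood:
  Sp. caerulea: 0.57 × 0.065 = 0.03705
  Sp. alba: 0.37 × 0.056 = 0.02072
  Sp. nigra: 0.06 × 0.06 = 0.0036
Normalizing constant = 0.06137.
Largest term belongs to Sp. caerulea, so Sp. caerulea is most probable.

Sp. caerulea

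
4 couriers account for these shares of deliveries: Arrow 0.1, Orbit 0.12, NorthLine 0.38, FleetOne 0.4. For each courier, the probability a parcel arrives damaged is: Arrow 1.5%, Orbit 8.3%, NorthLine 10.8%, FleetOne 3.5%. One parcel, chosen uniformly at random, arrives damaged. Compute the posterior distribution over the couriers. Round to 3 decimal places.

Unnormalized posteriors (prior × likelihood):
  Arrow: 0.1 × 0.015 = 0.0015
  Orbit: 0.12 × 0.083 = 0.00996
  NorthLine: 0.38 × 0.108 = 0.04104
  FleetOne: 0.4 × 0.035 = 0.014
Sum = 0.0665.
P(Arrow | damaged) = 0.0015/0.0665 ≈ 0.023
P(Orbit | damaged) = 0.00996/0.0665 ≈ 0.150
P(NorthLine | damaged) = 0.04104/0.0665 ≈ 0.617
P(FleetOne | damaged) = 0.014/0.0665 ≈ 0.211

Arrow 0.023, Orbit 0.150, NorthLine 0.617, FleetOne 0.211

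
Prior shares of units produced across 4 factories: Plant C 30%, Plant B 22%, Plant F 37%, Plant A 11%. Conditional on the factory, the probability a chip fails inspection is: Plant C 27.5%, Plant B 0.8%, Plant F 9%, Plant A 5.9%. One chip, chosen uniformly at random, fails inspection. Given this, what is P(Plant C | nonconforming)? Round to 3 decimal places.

Prior × likelihood for each hypothesis:
  Plant C: 0.3 × 0.275 = 0.0825
  Plant B: 0.22 × 0.008 = 0.00176
  Plant F: 0.37 × 0.09 = 0.0333
  Plant A: 0.11 × 0.059 = 0.00649
Total = 0.12405.
P(Plant C | evidence) = 0.0825 / 0.12405 ≈ 0.665.

0.665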